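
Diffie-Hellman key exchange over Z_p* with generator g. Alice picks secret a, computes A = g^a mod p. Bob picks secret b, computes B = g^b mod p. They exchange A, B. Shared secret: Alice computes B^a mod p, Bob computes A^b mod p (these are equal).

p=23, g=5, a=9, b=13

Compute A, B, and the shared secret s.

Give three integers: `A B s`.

A = 5^9 mod 23  (bits of 9 = 1001)
  bit 0 = 1: r = r^2 * 5 mod 23 = 1^2 * 5 = 1*5 = 5
  bit 1 = 0: r = r^2 mod 23 = 5^2 = 2
  bit 2 = 0: r = r^2 mod 23 = 2^2 = 4
  bit 3 = 1: r = r^2 * 5 mod 23 = 4^2 * 5 = 16*5 = 11
  -> A = 11
B = 5^13 mod 23  (bits of 13 = 1101)
  bit 0 = 1: r = r^2 * 5 mod 23 = 1^2 * 5 = 1*5 = 5
  bit 1 = 1: r = r^2 * 5 mod 23 = 5^2 * 5 = 2*5 = 10
  bit 2 = 0: r = r^2 mod 23 = 10^2 = 8
  bit 3 = 1: r = r^2 * 5 mod 23 = 8^2 * 5 = 18*5 = 21
  -> B = 21
s = B^a = 21^9 mod 23  (bits of 9 = 1001)
  bit 0 = 1: r = r^2 * 21 mod 23 = 1^2 * 21 = 1*21 = 21
  bit 1 = 0: r = r^2 mod 23 = 21^2 = 4
  bit 2 = 0: r = r^2 mod 23 = 4^2 = 16
  bit 3 = 1: r = r^2 * 21 mod 23 = 16^2 * 21 = 3*21 = 17
  -> s = B^a = 17

Answer: 11 21 17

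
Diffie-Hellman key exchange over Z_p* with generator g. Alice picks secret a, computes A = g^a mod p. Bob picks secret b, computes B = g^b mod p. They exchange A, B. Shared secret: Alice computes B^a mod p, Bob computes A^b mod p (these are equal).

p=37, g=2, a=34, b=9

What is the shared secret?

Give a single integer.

Answer: 36

Derivation:
A = 2^34 mod 37  (bits of 34 = 100010)
  bit 0 = 1: r = r^2 * 2 mod 37 = 1^2 * 2 = 1*2 = 2
  bit 1 = 0: r = r^2 mod 37 = 2^2 = 4
  bit 2 = 0: r = r^2 mod 37 = 4^2 = 16
  bit 3 = 0: r = r^2 mod 37 = 16^2 = 34
  bit 4 = 1: r = r^2 * 2 mod 37 = 34^2 * 2 = 9*2 = 18
  bit 5 = 0: r = r^2 mod 37 = 18^2 = 28
  -> A = 28
B = 2^9 mod 37  (bits of 9 = 1001)
  bit 0 = 1: r = r^2 * 2 mod 37 = 1^2 * 2 = 1*2 = 2
  bit 1 = 0: r = r^2 mod 37 = 2^2 = 4
  bit 2 = 0: r = r^2 mod 37 = 4^2 = 16
  bit 3 = 1: r = r^2 * 2 mod 37 = 16^2 * 2 = 34*2 = 31
  -> B = 31
s = B^a = 31^34 mod 37  (bits of 34 = 100010)
  bit 0 = 1: r = r^2 * 31 mod 37 = 1^2 * 31 = 1*31 = 31
  bit 1 = 0: r = r^2 mod 37 = 31^2 = 36
  bit 2 = 0: r = r^2 mod 37 = 36^2 = 1
  bit 3 = 0: r = r^2 mod 37 = 1^2 = 1
  bit 4 = 1: r = r^2 * 31 mod 37 = 1^2 * 31 = 1*31 = 31
  bit 5 = 0: r = r^2 mod 37 = 31^2 = 36
  -> s = B^a = 36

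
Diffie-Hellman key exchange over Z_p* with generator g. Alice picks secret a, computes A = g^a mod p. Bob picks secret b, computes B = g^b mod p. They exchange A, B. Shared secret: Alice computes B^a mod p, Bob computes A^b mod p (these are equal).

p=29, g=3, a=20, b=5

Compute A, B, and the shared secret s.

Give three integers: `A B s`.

Answer: 25 11 20

Derivation:
A = 3^20 mod 29  (bits of 20 = 10100)
  bit 0 = 1: r = r^2 * 3 mod 29 = 1^2 * 3 = 1*3 = 3
  bit 1 = 0: r = r^2 mod 29 = 3^2 = 9
  bit 2 = 1: r = r^2 * 3 mod 29 = 9^2 * 3 = 23*3 = 11
  bit 3 = 0: r = r^2 mod 29 = 11^2 = 5
  bit 4 = 0: r = r^2 mod 29 = 5^2 = 25
  -> A = 25
B = 3^5 mod 29  (bits of 5 = 101)
  bit 0 = 1: r = r^2 * 3 mod 29 = 1^2 * 3 = 1*3 = 3
  bit 1 = 0: r = r^2 mod 29 = 3^2 = 9
  bit 2 = 1: r = r^2 * 3 mod 29 = 9^2 * 3 = 23*3 = 11
  -> B = 11
s = B^a = 11^20 mod 29  (bits of 20 = 10100)
  bit 0 = 1: r = r^2 * 11 mod 29 = 1^2 * 11 = 1*11 = 11
  bit 1 = 0: r = r^2 mod 29 = 11^2 = 5
  bit 2 = 1: r = r^2 * 11 mod 29 = 5^2 * 11 = 25*11 = 14
  bit 3 = 0: r = r^2 mod 29 = 14^2 = 22
  bit 4 = 0: r = r^2 mod 29 = 22^2 = 20
  -> s = B^a = 20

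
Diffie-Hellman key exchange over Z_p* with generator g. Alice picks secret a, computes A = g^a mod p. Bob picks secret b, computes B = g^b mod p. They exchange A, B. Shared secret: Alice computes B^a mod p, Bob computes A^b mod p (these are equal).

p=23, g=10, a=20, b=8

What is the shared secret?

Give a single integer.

A = 10^20 mod 23  (bits of 20 = 10100)
  bit 0 = 1: r = r^2 * 10 mod 23 = 1^2 * 10 = 1*10 = 10
  bit 1 = 0: r = r^2 mod 23 = 10^2 = 8
  bit 2 = 1: r = r^2 * 10 mod 23 = 8^2 * 10 = 18*10 = 19
  bit 3 = 0: r = r^2 mod 23 = 19^2 = 16
  bit 4 = 0: r = r^2 mod 23 = 16^2 = 3
  -> A = 3
B = 10^8 mod 23  (bits of 8 = 1000)
  bit 0 = 1: r = r^2 * 10 mod 23 = 1^2 * 10 = 1*10 = 10
  bit 1 = 0: r = r^2 mod 23 = 10^2 = 8
  bit 2 = 0: r = r^2 mod 23 = 8^2 = 18
  bit 3 = 0: r = r^2 mod 23 = 18^2 = 2
  -> B = 2
s = B^a = 2^20 mod 23  (bits of 20 = 10100)
  bit 0 = 1: r = r^2 * 2 mod 23 = 1^2 * 2 = 1*2 = 2
  bit 1 = 0: r = r^2 mod 23 = 2^2 = 4
  bit 2 = 1: r = r^2 * 2 mod 23 = 4^2 * 2 = 16*2 = 9
  bit 3 = 0: r = r^2 mod 23 = 9^2 = 12
  bit 4 = 0: r = r^2 mod 23 = 12^2 = 6
  -> s = B^a = 6

Answer: 6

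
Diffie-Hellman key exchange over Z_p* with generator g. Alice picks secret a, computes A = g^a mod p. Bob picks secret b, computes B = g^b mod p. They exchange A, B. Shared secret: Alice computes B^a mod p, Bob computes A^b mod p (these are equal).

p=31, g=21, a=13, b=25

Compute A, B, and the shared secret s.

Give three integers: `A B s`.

A = 21^13 mod 31  (bits of 13 = 1101)
  bit 0 = 1: r = r^2 * 21 mod 31 = 1^2 * 21 = 1*21 = 21
  bit 1 = 1: r = r^2 * 21 mod 31 = 21^2 * 21 = 7*21 = 23
  bit 2 = 0: r = r^2 mod 31 = 23^2 = 2
  bit 3 = 1: r = r^2 * 21 mod 31 = 2^2 * 21 = 4*21 = 22
  -> A = 22
B = 21^25 mod 31  (bits of 25 = 11001)
  bit 0 = 1: r = r^2 * 21 mod 31 = 1^2 * 21 = 1*21 = 21
  bit 1 = 1: r = r^2 * 21 mod 31 = 21^2 * 21 = 7*21 = 23
  bit 2 = 0: r = r^2 mod 31 = 23^2 = 2
  bit 3 = 0: r = r^2 mod 31 = 2^2 = 4
  bit 4 = 1: r = r^2 * 21 mod 31 = 4^2 * 21 = 16*21 = 26
  -> B = 26
s = B^a = 26^13 mod 31  (bits of 13 = 1101)
  bit 0 = 1: r = r^2 * 26 mod 31 = 1^2 * 26 = 1*26 = 26
  bit 1 = 1: r = r^2 * 26 mod 31 = 26^2 * 26 = 25*26 = 30
  bit 2 = 0: r = r^2 mod 31 = 30^2 = 1
  bit 3 = 1: r = r^2 * 26 mod 31 = 1^2 * 26 = 1*26 = 26
  -> s = B^a = 26

Answer: 22 26 26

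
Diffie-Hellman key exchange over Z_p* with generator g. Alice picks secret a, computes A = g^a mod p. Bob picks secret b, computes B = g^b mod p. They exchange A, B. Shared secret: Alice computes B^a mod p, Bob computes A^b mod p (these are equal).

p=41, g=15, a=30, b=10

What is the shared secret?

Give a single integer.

A = 15^30 mod 41  (bits of 30 = 11110)
  bit 0 = 1: r = r^2 * 15 mod 41 = 1^2 * 15 = 1*15 = 15
  bit 1 = 1: r = r^2 * 15 mod 41 = 15^2 * 15 = 20*15 = 13
  bit 2 = 1: r = r^2 * 15 mod 41 = 13^2 * 15 = 5*15 = 34
  bit 3 = 1: r = r^2 * 15 mod 41 = 34^2 * 15 = 8*15 = 38
  bit 4 = 0: r = r^2 mod 41 = 38^2 = 9
  -> A = 9
B = 15^10 mod 41  (bits of 10 = 1010)
  bit 0 = 1: r = r^2 * 15 mod 41 = 1^2 * 15 = 1*15 = 15
  bit 1 = 0: r = r^2 mod 41 = 15^2 = 20
  bit 2 = 1: r = r^2 * 15 mod 41 = 20^2 * 15 = 31*15 = 14
  bit 3 = 0: r = r^2 mod 41 = 14^2 = 32
  -> B = 32
s = B^a = 32^30 mod 41  (bits of 30 = 11110)
  bit 0 = 1: r = r^2 * 32 mod 41 = 1^2 * 32 = 1*32 = 32
  bit 1 = 1: r = r^2 * 32 mod 41 = 32^2 * 32 = 40*32 = 9
  bit 2 = 1: r = r^2 * 32 mod 41 = 9^2 * 32 = 40*32 = 9
  bit 3 = 1: r = r^2 * 32 mod 41 = 9^2 * 32 = 40*32 = 9
  bit 4 = 0: r = r^2 mod 41 = 9^2 = 40
  -> s = B^a = 40

Answer: 40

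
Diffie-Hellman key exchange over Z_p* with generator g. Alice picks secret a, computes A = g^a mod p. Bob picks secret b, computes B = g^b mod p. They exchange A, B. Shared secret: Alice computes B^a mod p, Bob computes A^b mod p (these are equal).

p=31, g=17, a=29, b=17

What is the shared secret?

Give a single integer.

A = 17^29 mod 31  (bits of 29 = 11101)
  bit 0 = 1: r = r^2 * 17 mod 31 = 1^2 * 17 = 1*17 = 17
  bit 1 = 1: r = r^2 * 17 mod 31 = 17^2 * 17 = 10*17 = 15
  bit 2 = 1: r = r^2 * 17 mod 31 = 15^2 * 17 = 8*17 = 12
  bit 3 = 0: r = r^2 mod 31 = 12^2 = 20
  bit 4 = 1: r = r^2 * 17 mod 31 = 20^2 * 17 = 28*17 = 11
  -> A = 11
B = 17^17 mod 31  (bits of 17 = 10001)
  bit 0 = 1: r = r^2 * 17 mod 31 = 1^2 * 17 = 1*17 = 17
  bit 1 = 0: r = r^2 mod 31 = 17^2 = 10
  bit 2 = 0: r = r^2 mod 31 = 10^2 = 7
  bit 3 = 0: r = r^2 mod 31 = 7^2 = 18
  bit 4 = 1: r = r^2 * 17 mod 31 = 18^2 * 17 = 14*17 = 21
  -> B = 21
s = B^a = 21^29 mod 31  (bits of 29 = 11101)
  bit 0 = 1: r = r^2 * 21 mod 31 = 1^2 * 21 = 1*21 = 21
  bit 1 = 1: r = r^2 * 21 mod 31 = 21^2 * 21 = 7*21 = 23
  bit 2 = 1: r = r^2 * 21 mod 31 = 23^2 * 21 = 2*21 = 11
  bit 3 = 0: r = r^2 mod 31 = 11^2 = 28
  bit 4 = 1: r = r^2 * 21 mod 31 = 28^2 * 21 = 9*21 = 3
  -> s = B^a = 3

Answer: 3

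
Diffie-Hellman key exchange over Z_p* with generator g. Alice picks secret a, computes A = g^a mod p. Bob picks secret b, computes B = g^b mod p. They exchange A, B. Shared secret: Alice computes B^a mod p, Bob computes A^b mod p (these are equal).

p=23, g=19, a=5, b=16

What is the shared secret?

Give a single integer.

Answer: 18

Derivation:
A = 19^5 mod 23  (bits of 5 = 101)
  bit 0 = 1: r = r^2 * 19 mod 23 = 1^2 * 19 = 1*19 = 19
  bit 1 = 0: r = r^2 mod 23 = 19^2 = 16
  bit 2 = 1: r = r^2 * 19 mod 23 = 16^2 * 19 = 3*19 = 11
  -> A = 11
B = 19^16 mod 23  (bits of 16 = 10000)
  bit 0 = 1: r = r^2 * 19 mod 23 = 1^2 * 19 = 1*19 = 19
  bit 1 = 0: r = r^2 mod 23 = 19^2 = 16
  bit 2 = 0: r = r^2 mod 23 = 16^2 = 3
  bit 3 = 0: r = r^2 mod 23 = 3^2 = 9
  bit 4 = 0: r = r^2 mod 23 = 9^2 = 12
  -> B = 12
s = B^a = 12^5 mod 23  (bits of 5 = 101)
  bit 0 = 1: r = r^2 * 12 mod 23 = 1^2 * 12 = 1*12 = 12
  bit 1 = 0: r = r^2 mod 23 = 12^2 = 6
  bit 2 = 1: r = r^2 * 12 mod 23 = 6^2 * 12 = 13*12 = 18
  -> s = B^a = 18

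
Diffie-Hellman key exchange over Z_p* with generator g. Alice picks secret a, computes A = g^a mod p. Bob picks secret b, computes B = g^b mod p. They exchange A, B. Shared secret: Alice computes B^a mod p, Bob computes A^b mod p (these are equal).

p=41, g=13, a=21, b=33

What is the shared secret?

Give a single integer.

A = 13^21 mod 41  (bits of 21 = 10101)
  bit 0 = 1: r = r^2 * 13 mod 41 = 1^2 * 13 = 1*13 = 13
  bit 1 = 0: r = r^2 mod 41 = 13^2 = 5
  bit 2 = 1: r = r^2 * 13 mod 41 = 5^2 * 13 = 25*13 = 38
  bit 3 = 0: r = r^2 mod 41 = 38^2 = 9
  bit 4 = 1: r = r^2 * 13 mod 41 = 9^2 * 13 = 40*13 = 28
  -> A = 28
B = 13^33 mod 41  (bits of 33 = 100001)
  bit 0 = 1: r = r^2 * 13 mod 41 = 1^2 * 13 = 1*13 = 13
  bit 1 = 0: r = r^2 mod 41 = 13^2 = 5
  bit 2 = 0: r = r^2 mod 41 = 5^2 = 25
  bit 3 = 0: r = r^2 mod 41 = 25^2 = 10
  bit 4 = 0: r = r^2 mod 41 = 10^2 = 18
  bit 5 = 1: r = r^2 * 13 mod 41 = 18^2 * 13 = 37*13 = 30
  -> B = 30
s = B^a = 30^21 mod 41  (bits of 21 = 10101)
  bit 0 = 1: r = r^2 * 30 mod 41 = 1^2 * 30 = 1*30 = 30
  bit 1 = 0: r = r^2 mod 41 = 30^2 = 39
  bit 2 = 1: r = r^2 * 30 mod 41 = 39^2 * 30 = 4*30 = 38
  bit 3 = 0: r = r^2 mod 41 = 38^2 = 9
  bit 4 = 1: r = r^2 * 30 mod 41 = 9^2 * 30 = 40*30 = 11
  -> s = B^a = 11

Answer: 11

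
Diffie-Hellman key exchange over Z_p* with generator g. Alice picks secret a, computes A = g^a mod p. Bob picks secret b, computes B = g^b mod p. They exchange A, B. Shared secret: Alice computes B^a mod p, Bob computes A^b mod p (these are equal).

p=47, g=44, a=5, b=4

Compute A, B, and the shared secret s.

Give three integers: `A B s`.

A = 44^5 mod 47  (bits of 5 = 101)
  bit 0 = 1: r = r^2 * 44 mod 47 = 1^2 * 44 = 1*44 = 44
  bit 1 = 0: r = r^2 mod 47 = 44^2 = 9
  bit 2 = 1: r = r^2 * 44 mod 47 = 9^2 * 44 = 34*44 = 39
  -> A = 39
B = 44^4 mod 47  (bits of 4 = 100)
  bit 0 = 1: r = r^2 * 44 mod 47 = 1^2 * 44 = 1*44 = 44
  bit 1 = 0: r = r^2 mod 47 = 44^2 = 9
  bit 2 = 0: r = r^2 mod 47 = 9^2 = 34
  -> B = 34
s = B^a = 34^5 mod 47  (bits of 5 = 101)
  bit 0 = 1: r = r^2 * 34 mod 47 = 1^2 * 34 = 1*34 = 34
  bit 1 = 0: r = r^2 mod 47 = 34^2 = 28
  bit 2 = 1: r = r^2 * 34 mod 47 = 28^2 * 34 = 32*34 = 7
  -> s = B^a = 7

Answer: 39 34 7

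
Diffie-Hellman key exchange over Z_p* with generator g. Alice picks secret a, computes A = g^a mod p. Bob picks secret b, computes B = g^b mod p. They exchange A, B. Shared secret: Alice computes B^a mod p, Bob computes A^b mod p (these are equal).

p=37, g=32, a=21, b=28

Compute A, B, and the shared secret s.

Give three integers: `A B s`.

Answer: 14 7 10

Derivation:
A = 32^21 mod 37  (bits of 21 = 10101)
  bit 0 = 1: r = r^2 * 32 mod 37 = 1^2 * 32 = 1*32 = 32
  bit 1 = 0: r = r^2 mod 37 = 32^2 = 25
  bit 2 = 1: r = r^2 * 32 mod 37 = 25^2 * 32 = 33*32 = 20
  bit 3 = 0: r = r^2 mod 37 = 20^2 = 30
  bit 4 = 1: r = r^2 * 32 mod 37 = 30^2 * 32 = 12*32 = 14
  -> A = 14
B = 32^28 mod 37  (bits of 28 = 11100)
  bit 0 = 1: r = r^2 * 32 mod 37 = 1^2 * 32 = 1*32 = 32
  bit 1 = 1: r = r^2 * 32 mod 37 = 32^2 * 32 = 25*32 = 23
  bit 2 = 1: r = r^2 * 32 mod 37 = 23^2 * 32 = 11*32 = 19
  bit 3 = 0: r = r^2 mod 37 = 19^2 = 28
  bit 4 = 0: r = r^2 mod 37 = 28^2 = 7
  -> B = 7
s = B^a = 7^21 mod 37  (bits of 21 = 10101)
  bit 0 = 1: r = r^2 * 7 mod 37 = 1^2 * 7 = 1*7 = 7
  bit 1 = 0: r = r^2 mod 37 = 7^2 = 12
  bit 2 = 1: r = r^2 * 7 mod 37 = 12^2 * 7 = 33*7 = 9
  bit 3 = 0: r = r^2 mod 37 = 9^2 = 7
  bit 4 = 1: r = r^2 * 7 mod 37 = 7^2 * 7 = 12*7 = 10
  -> s = B^a = 10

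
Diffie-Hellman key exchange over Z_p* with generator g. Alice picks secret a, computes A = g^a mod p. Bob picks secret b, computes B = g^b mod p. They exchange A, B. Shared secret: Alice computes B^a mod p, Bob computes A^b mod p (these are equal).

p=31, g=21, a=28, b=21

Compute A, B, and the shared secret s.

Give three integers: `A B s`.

Answer: 9 29 8

Derivation:
A = 21^28 mod 31  (bits of 28 = 11100)
  bit 0 = 1: r = r^2 * 21 mod 31 = 1^2 * 21 = 1*21 = 21
  bit 1 = 1: r = r^2 * 21 mod 31 = 21^2 * 21 = 7*21 = 23
  bit 2 = 1: r = r^2 * 21 mod 31 = 23^2 * 21 = 2*21 = 11
  bit 3 = 0: r = r^2 mod 31 = 11^2 = 28
  bit 4 = 0: r = r^2 mod 31 = 28^2 = 9
  -> A = 9
B = 21^21 mod 31  (bits of 21 = 10101)
  bit 0 = 1: r = r^2 * 21 mod 31 = 1^2 * 21 = 1*21 = 21
  bit 1 = 0: r = r^2 mod 31 = 21^2 = 7
  bit 2 = 1: r = r^2 * 21 mod 31 = 7^2 * 21 = 18*21 = 6
  bit 3 = 0: r = r^2 mod 31 = 6^2 = 5
  bit 4 = 1: r = r^2 * 21 mod 31 = 5^2 * 21 = 25*21 = 29
  -> B = 29
s = B^a = 29^28 mod 31  (bits of 28 = 11100)
  bit 0 = 1: r = r^2 * 29 mod 31 = 1^2 * 29 = 1*29 = 29
  bit 1 = 1: r = r^2 * 29 mod 31 = 29^2 * 29 = 4*29 = 23
  bit 2 = 1: r = r^2 * 29 mod 31 = 23^2 * 29 = 2*29 = 27
  bit 3 = 0: r = r^2 mod 31 = 27^2 = 16
  bit 4 = 0: r = r^2 mod 31 = 16^2 = 8
  -> s = B^a = 8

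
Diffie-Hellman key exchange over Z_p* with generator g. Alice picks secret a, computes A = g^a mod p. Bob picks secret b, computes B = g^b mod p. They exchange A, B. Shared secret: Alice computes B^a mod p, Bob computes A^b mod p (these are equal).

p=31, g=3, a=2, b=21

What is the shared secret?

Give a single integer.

A = 3^2 mod 31  (bits of 2 = 10)
  bit 0 = 1: r = r^2 * 3 mod 31 = 1^2 * 3 = 1*3 = 3
  bit 1 = 0: r = r^2 mod 31 = 3^2 = 9
  -> A = 9
B = 3^21 mod 31  (bits of 21 = 10101)
  bit 0 = 1: r = r^2 * 3 mod 31 = 1^2 * 3 = 1*3 = 3
  bit 1 = 0: r = r^2 mod 31 = 3^2 = 9
  bit 2 = 1: r = r^2 * 3 mod 31 = 9^2 * 3 = 19*3 = 26
  bit 3 = 0: r = r^2 mod 31 = 26^2 = 25
  bit 4 = 1: r = r^2 * 3 mod 31 = 25^2 * 3 = 5*3 = 15
  -> B = 15
s = B^a = 15^2 mod 31  (bits of 2 = 10)
  bit 0 = 1: r = r^2 * 15 mod 31 = 1^2 * 15 = 1*15 = 15
  bit 1 = 0: r = r^2 mod 31 = 15^2 = 8
  -> s = B^a = 8

Answer: 8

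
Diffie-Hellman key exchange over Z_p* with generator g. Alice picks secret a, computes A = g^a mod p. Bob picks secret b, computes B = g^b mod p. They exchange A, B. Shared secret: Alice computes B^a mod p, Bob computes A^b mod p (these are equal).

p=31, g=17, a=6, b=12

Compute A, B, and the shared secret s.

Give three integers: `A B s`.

A = 17^6 mod 31  (bits of 6 = 110)
  bit 0 = 1: r = r^2 * 17 mod 31 = 1^2 * 17 = 1*17 = 17
  bit 1 = 1: r = r^2 * 17 mod 31 = 17^2 * 17 = 10*17 = 15
  bit 2 = 0: r = r^2 mod 31 = 15^2 = 8
  -> A = 8
B = 17^12 mod 31  (bits of 12 = 1100)
  bit 0 = 1: r = r^2 * 17 mod 31 = 1^2 * 17 = 1*17 = 17
  bit 1 = 1: r = r^2 * 17 mod 31 = 17^2 * 17 = 10*17 = 15
  bit 2 = 0: r = r^2 mod 31 = 15^2 = 8
  bit 3 = 0: r = r^2 mod 31 = 8^2 = 2
  -> B = 2
s = B^a = 2^6 mod 31  (bits of 6 = 110)
  bit 0 = 1: r = r^2 * 2 mod 31 = 1^2 * 2 = 1*2 = 2
  bit 1 = 1: r = r^2 * 2 mod 31 = 2^2 * 2 = 4*2 = 8
  bit 2 = 0: r = r^2 mod 31 = 8^2 = 2
  -> s = B^a = 2

Answer: 8 2 2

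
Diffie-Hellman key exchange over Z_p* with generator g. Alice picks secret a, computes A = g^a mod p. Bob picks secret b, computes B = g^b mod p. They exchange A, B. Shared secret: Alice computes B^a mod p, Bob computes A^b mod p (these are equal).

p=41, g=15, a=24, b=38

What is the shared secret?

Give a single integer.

A = 15^24 mod 41  (bits of 24 = 11000)
  bit 0 = 1: r = r^2 * 15 mod 41 = 1^2 * 15 = 1*15 = 15
  bit 1 = 1: r = r^2 * 15 mod 41 = 15^2 * 15 = 20*15 = 13
  bit 2 = 0: r = r^2 mod 41 = 13^2 = 5
  bit 3 = 0: r = r^2 mod 41 = 5^2 = 25
  bit 4 = 0: r = r^2 mod 41 = 25^2 = 10
  -> A = 10
B = 15^38 mod 41  (bits of 38 = 100110)
  bit 0 = 1: r = r^2 * 15 mod 41 = 1^2 * 15 = 1*15 = 15
  bit 1 = 0: r = r^2 mod 41 = 15^2 = 20
  bit 2 = 0: r = r^2 mod 41 = 20^2 = 31
  bit 3 = 1: r = r^2 * 15 mod 41 = 31^2 * 15 = 18*15 = 24
  bit 4 = 1: r = r^2 * 15 mod 41 = 24^2 * 15 = 2*15 = 30
  bit 5 = 0: r = r^2 mod 41 = 30^2 = 39
  -> B = 39
s = B^a = 39^24 mod 41  (bits of 24 = 11000)
  bit 0 = 1: r = r^2 * 39 mod 41 = 1^2 * 39 = 1*39 = 39
  bit 1 = 1: r = r^2 * 39 mod 41 = 39^2 * 39 = 4*39 = 33
  bit 2 = 0: r = r^2 mod 41 = 33^2 = 23
  bit 3 = 0: r = r^2 mod 41 = 23^2 = 37
  bit 4 = 0: r = r^2 mod 41 = 37^2 = 16
  -> s = B^a = 16

Answer: 16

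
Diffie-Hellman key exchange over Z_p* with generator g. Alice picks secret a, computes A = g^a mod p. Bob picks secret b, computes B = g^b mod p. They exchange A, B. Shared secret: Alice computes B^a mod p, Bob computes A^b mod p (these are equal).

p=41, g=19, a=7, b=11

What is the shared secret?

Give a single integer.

Answer: 24

Derivation:
A = 19^7 mod 41  (bits of 7 = 111)
  bit 0 = 1: r = r^2 * 19 mod 41 = 1^2 * 19 = 1*19 = 19
  bit 1 = 1: r = r^2 * 19 mod 41 = 19^2 * 19 = 33*19 = 12
  bit 2 = 1: r = r^2 * 19 mod 41 = 12^2 * 19 = 21*19 = 30
  -> A = 30
B = 19^11 mod 41  (bits of 11 = 1011)
  bit 0 = 1: r = r^2 * 19 mod 41 = 1^2 * 19 = 1*19 = 19
  bit 1 = 0: r = r^2 mod 41 = 19^2 = 33
  bit 2 = 1: r = r^2 * 19 mod 41 = 33^2 * 19 = 23*19 = 27
  bit 3 = 1: r = r^2 * 19 mod 41 = 27^2 * 19 = 32*19 = 34
  -> B = 34
s = B^a = 34^7 mod 41  (bits of 7 = 111)
  bit 0 = 1: r = r^2 * 34 mod 41 = 1^2 * 34 = 1*34 = 34
  bit 1 = 1: r = r^2 * 34 mod 41 = 34^2 * 34 = 8*34 = 26
  bit 2 = 1: r = r^2 * 34 mod 41 = 26^2 * 34 = 20*34 = 24
  -> s = B^a = 24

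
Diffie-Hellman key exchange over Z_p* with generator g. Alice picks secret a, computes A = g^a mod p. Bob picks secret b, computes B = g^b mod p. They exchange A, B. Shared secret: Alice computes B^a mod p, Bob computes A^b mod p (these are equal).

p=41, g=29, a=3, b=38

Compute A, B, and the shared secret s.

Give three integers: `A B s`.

Answer: 35 2 8

Derivation:
A = 29^3 mod 41  (bits of 3 = 11)
  bit 0 = 1: r = r^2 * 29 mod 41 = 1^2 * 29 = 1*29 = 29
  bit 1 = 1: r = r^2 * 29 mod 41 = 29^2 * 29 = 21*29 = 35
  -> A = 35
B = 29^38 mod 41  (bits of 38 = 100110)
  bit 0 = 1: r = r^2 * 29 mod 41 = 1^2 * 29 = 1*29 = 29
  bit 1 = 0: r = r^2 mod 41 = 29^2 = 21
  bit 2 = 0: r = r^2 mod 41 = 21^2 = 31
  bit 3 = 1: r = r^2 * 29 mod 41 = 31^2 * 29 = 18*29 = 30
  bit 4 = 1: r = r^2 * 29 mod 41 = 30^2 * 29 = 39*29 = 24
  bit 5 = 0: r = r^2 mod 41 = 24^2 = 2
  -> B = 2
s = B^a = 2^3 mod 41  (bits of 3 = 11)
  bit 0 = 1: r = r^2 * 2 mod 41 = 1^2 * 2 = 1*2 = 2
  bit 1 = 1: r = r^2 * 2 mod 41 = 2^2 * 2 = 4*2 = 8
  -> s = B^a = 8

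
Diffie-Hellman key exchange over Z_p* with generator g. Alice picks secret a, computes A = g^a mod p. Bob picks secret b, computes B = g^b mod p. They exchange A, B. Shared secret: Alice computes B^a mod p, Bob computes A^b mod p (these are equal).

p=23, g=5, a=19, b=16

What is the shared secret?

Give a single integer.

A = 5^19 mod 23  (bits of 19 = 10011)
  bit 0 = 1: r = r^2 * 5 mod 23 = 1^2 * 5 = 1*5 = 5
  bit 1 = 0: r = r^2 mod 23 = 5^2 = 2
  bit 2 = 0: r = r^2 mod 23 = 2^2 = 4
  bit 3 = 1: r = r^2 * 5 mod 23 = 4^2 * 5 = 16*5 = 11
  bit 4 = 1: r = r^2 * 5 mod 23 = 11^2 * 5 = 6*5 = 7
  -> A = 7
B = 5^16 mod 23  (bits of 16 = 10000)
  bit 0 = 1: r = r^2 * 5 mod 23 = 1^2 * 5 = 1*5 = 5
  bit 1 = 0: r = r^2 mod 23 = 5^2 = 2
  bit 2 = 0: r = r^2 mod 23 = 2^2 = 4
  bit 3 = 0: r = r^2 mod 23 = 4^2 = 16
  bit 4 = 0: r = r^2 mod 23 = 16^2 = 3
  -> B = 3
s = B^a = 3^19 mod 23  (bits of 19 = 10011)
  bit 0 = 1: r = r^2 * 3 mod 23 = 1^2 * 3 = 1*3 = 3
  bit 1 = 0: r = r^2 mod 23 = 3^2 = 9
  bit 2 = 0: r = r^2 mod 23 = 9^2 = 12
  bit 3 = 1: r = r^2 * 3 mod 23 = 12^2 * 3 = 6*3 = 18
  bit 4 = 1: r = r^2 * 3 mod 23 = 18^2 * 3 = 2*3 = 6
  -> s = B^a = 6

Answer: 6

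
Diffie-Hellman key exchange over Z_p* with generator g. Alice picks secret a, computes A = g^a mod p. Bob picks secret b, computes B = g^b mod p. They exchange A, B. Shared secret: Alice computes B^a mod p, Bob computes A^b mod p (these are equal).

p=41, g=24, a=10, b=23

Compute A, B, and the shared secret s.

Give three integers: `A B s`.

A = 24^10 mod 41  (bits of 10 = 1010)
  bit 0 = 1: r = r^2 * 24 mod 41 = 1^2 * 24 = 1*24 = 24
  bit 1 = 0: r = r^2 mod 41 = 24^2 = 2
  bit 2 = 1: r = r^2 * 24 mod 41 = 2^2 * 24 = 4*24 = 14
  bit 3 = 0: r = r^2 mod 41 = 14^2 = 32
  -> A = 32
B = 24^23 mod 41  (bits of 23 = 10111)
  bit 0 = 1: r = r^2 * 24 mod 41 = 1^2 * 24 = 1*24 = 24
  bit 1 = 0: r = r^2 mod 41 = 24^2 = 2
  bit 2 = 1: r = r^2 * 24 mod 41 = 2^2 * 24 = 4*24 = 14
  bit 3 = 1: r = r^2 * 24 mod 41 = 14^2 * 24 = 32*24 = 30
  bit 4 = 1: r = r^2 * 24 mod 41 = 30^2 * 24 = 39*24 = 34
  -> B = 34
s = B^a = 34^10 mod 41  (bits of 10 = 1010)
  bit 0 = 1: r = r^2 * 34 mod 41 = 1^2 * 34 = 1*34 = 34
  bit 1 = 0: r = r^2 mod 41 = 34^2 = 8
  bit 2 = 1: r = r^2 * 34 mod 41 = 8^2 * 34 = 23*34 = 3
  bit 3 = 0: r = r^2 mod 41 = 3^2 = 9
  -> s = B^a = 9

Answer: 32 34 9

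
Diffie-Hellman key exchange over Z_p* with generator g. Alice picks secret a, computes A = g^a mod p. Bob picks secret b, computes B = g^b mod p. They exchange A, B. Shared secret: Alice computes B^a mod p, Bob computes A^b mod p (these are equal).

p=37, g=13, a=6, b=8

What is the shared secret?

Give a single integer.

A = 13^6 mod 37  (bits of 6 = 110)
  bit 0 = 1: r = r^2 * 13 mod 37 = 1^2 * 13 = 1*13 = 13
  bit 1 = 1: r = r^2 * 13 mod 37 = 13^2 * 13 = 21*13 = 14
  bit 2 = 0: r = r^2 mod 37 = 14^2 = 11
  -> A = 11
B = 13^8 mod 37  (bits of 8 = 1000)
  bit 0 = 1: r = r^2 * 13 mod 37 = 1^2 * 13 = 1*13 = 13
  bit 1 = 0: r = r^2 mod 37 = 13^2 = 21
  bit 2 = 0: r = r^2 mod 37 = 21^2 = 34
  bit 3 = 0: r = r^2 mod 37 = 34^2 = 9
  -> B = 9
s = B^a = 9^6 mod 37  (bits of 6 = 110)
  bit 0 = 1: r = r^2 * 9 mod 37 = 1^2 * 9 = 1*9 = 9
  bit 1 = 1: r = r^2 * 9 mod 37 = 9^2 * 9 = 7*9 = 26
  bit 2 = 0: r = r^2 mod 37 = 26^2 = 10
  -> s = B^a = 10

Answer: 10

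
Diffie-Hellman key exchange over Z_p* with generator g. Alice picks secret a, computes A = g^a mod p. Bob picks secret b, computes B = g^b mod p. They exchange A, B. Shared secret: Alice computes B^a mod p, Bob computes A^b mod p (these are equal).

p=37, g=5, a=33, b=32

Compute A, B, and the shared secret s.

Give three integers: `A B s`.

Answer: 8 9 10

Derivation:
A = 5^33 mod 37  (bits of 33 = 100001)
  bit 0 = 1: r = r^2 * 5 mod 37 = 1^2 * 5 = 1*5 = 5
  bit 1 = 0: r = r^2 mod 37 = 5^2 = 25
  bit 2 = 0: r = r^2 mod 37 = 25^2 = 33
  bit 3 = 0: r = r^2 mod 37 = 33^2 = 16
  bit 4 = 0: r = r^2 mod 37 = 16^2 = 34
  bit 5 = 1: r = r^2 * 5 mod 37 = 34^2 * 5 = 9*5 = 8
  -> A = 8
B = 5^32 mod 37  (bits of 32 = 100000)
  bit 0 = 1: r = r^2 * 5 mod 37 = 1^2 * 5 = 1*5 = 5
  bit 1 = 0: r = r^2 mod 37 = 5^2 = 25
  bit 2 = 0: r = r^2 mod 37 = 25^2 = 33
  bit 3 = 0: r = r^2 mod 37 = 33^2 = 16
  bit 4 = 0: r = r^2 mod 37 = 16^2 = 34
  bit 5 = 0: r = r^2 mod 37 = 34^2 = 9
  -> B = 9
s = B^a = 9^33 mod 37  (bits of 33 = 100001)
  bit 0 = 1: r = r^2 * 9 mod 37 = 1^2 * 9 = 1*9 = 9
  bit 1 = 0: r = r^2 mod 37 = 9^2 = 7
  bit 2 = 0: r = r^2 mod 37 = 7^2 = 12
  bit 3 = 0: r = r^2 mod 37 = 12^2 = 33
  bit 4 = 0: r = r^2 mod 37 = 33^2 = 16
  bit 5 = 1: r = r^2 * 9 mod 37 = 16^2 * 9 = 34*9 = 10
  -> s = B^a = 10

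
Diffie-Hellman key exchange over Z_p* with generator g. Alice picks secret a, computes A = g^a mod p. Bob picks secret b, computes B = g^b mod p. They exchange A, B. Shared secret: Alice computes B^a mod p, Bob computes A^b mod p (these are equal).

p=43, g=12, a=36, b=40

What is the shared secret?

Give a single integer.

Answer: 11

Derivation:
A = 12^36 mod 43  (bits of 36 = 100100)
  bit 0 = 1: r = r^2 * 12 mod 43 = 1^2 * 12 = 1*12 = 12
  bit 1 = 0: r = r^2 mod 43 = 12^2 = 15
  bit 2 = 0: r = r^2 mod 43 = 15^2 = 10
  bit 3 = 1: r = r^2 * 12 mod 43 = 10^2 * 12 = 14*12 = 39
  bit 4 = 0: r = r^2 mod 43 = 39^2 = 16
  bit 5 = 0: r = r^2 mod 43 = 16^2 = 41
  -> A = 41
B = 12^40 mod 43  (bits of 40 = 101000)
  bit 0 = 1: r = r^2 * 12 mod 43 = 1^2 * 12 = 1*12 = 12
  bit 1 = 0: r = r^2 mod 43 = 12^2 = 15
  bit 2 = 1: r = r^2 * 12 mod 43 = 15^2 * 12 = 10*12 = 34
  bit 3 = 0: r = r^2 mod 43 = 34^2 = 38
  bit 4 = 0: r = r^2 mod 43 = 38^2 = 25
  bit 5 = 0: r = r^2 mod 43 = 25^2 = 23
  -> B = 23
s = B^a = 23^36 mod 43  (bits of 36 = 100100)
  bit 0 = 1: r = r^2 * 23 mod 43 = 1^2 * 23 = 1*23 = 23
  bit 1 = 0: r = r^2 mod 43 = 23^2 = 13
  bit 2 = 0: r = r^2 mod 43 = 13^2 = 40
  bit 3 = 1: r = r^2 * 23 mod 43 = 40^2 * 23 = 9*23 = 35
  bit 4 = 0: r = r^2 mod 43 = 35^2 = 21
  bit 5 = 0: r = r^2 mod 43 = 21^2 = 11
  -> s = B^a = 11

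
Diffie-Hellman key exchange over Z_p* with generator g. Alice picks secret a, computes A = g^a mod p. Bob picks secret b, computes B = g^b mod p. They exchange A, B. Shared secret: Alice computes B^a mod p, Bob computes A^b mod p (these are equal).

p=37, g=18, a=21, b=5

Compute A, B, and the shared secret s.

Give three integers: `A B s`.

A = 18^21 mod 37  (bits of 21 = 10101)
  bit 0 = 1: r = r^2 * 18 mod 37 = 1^2 * 18 = 1*18 = 18
  bit 1 = 0: r = r^2 mod 37 = 18^2 = 28
  bit 2 = 1: r = r^2 * 18 mod 37 = 28^2 * 18 = 7*18 = 15
  bit 3 = 0: r = r^2 mod 37 = 15^2 = 3
  bit 4 = 1: r = r^2 * 18 mod 37 = 3^2 * 18 = 9*18 = 14
  -> A = 14
B = 18^5 mod 37  (bits of 5 = 101)
  bit 0 = 1: r = r^2 * 18 mod 37 = 1^2 * 18 = 1*18 = 18
  bit 1 = 0: r = r^2 mod 37 = 18^2 = 28
  bit 2 = 1: r = r^2 * 18 mod 37 = 28^2 * 18 = 7*18 = 15
  -> B = 15
s = B^a = 15^21 mod 37  (bits of 21 = 10101)
  bit 0 = 1: r = r^2 * 15 mod 37 = 1^2 * 15 = 1*15 = 15
  bit 1 = 0: r = r^2 mod 37 = 15^2 = 3
  bit 2 = 1: r = r^2 * 15 mod 37 = 3^2 * 15 = 9*15 = 24
  bit 3 = 0: r = r^2 mod 37 = 24^2 = 21
  bit 4 = 1: r = r^2 * 15 mod 37 = 21^2 * 15 = 34*15 = 29
  -> s = B^a = 29

Answer: 14 15 29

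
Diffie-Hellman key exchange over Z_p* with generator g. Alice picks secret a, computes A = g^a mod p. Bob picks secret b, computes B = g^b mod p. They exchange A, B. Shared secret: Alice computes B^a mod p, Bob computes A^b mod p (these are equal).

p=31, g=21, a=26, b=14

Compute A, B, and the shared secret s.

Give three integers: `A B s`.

Answer: 19 28 18

Derivation:
A = 21^26 mod 31  (bits of 26 = 11010)
  bit 0 = 1: r = r^2 * 21 mod 31 = 1^2 * 21 = 1*21 = 21
  bit 1 = 1: r = r^2 * 21 mod 31 = 21^2 * 21 = 7*21 = 23
  bit 2 = 0: r = r^2 mod 31 = 23^2 = 2
  bit 3 = 1: r = r^2 * 21 mod 31 = 2^2 * 21 = 4*21 = 22
  bit 4 = 0: r = r^2 mod 31 = 22^2 = 19
  -> A = 19
B = 21^14 mod 31  (bits of 14 = 1110)
  bit 0 = 1: r = r^2 * 21 mod 31 = 1^2 * 21 = 1*21 = 21
  bit 1 = 1: r = r^2 * 21 mod 31 = 21^2 * 21 = 7*21 = 23
  bit 2 = 1: r = r^2 * 21 mod 31 = 23^2 * 21 = 2*21 = 11
  bit 3 = 0: r = r^2 mod 31 = 11^2 = 28
  -> B = 28
s = B^a = 28^26 mod 31  (bits of 26 = 11010)
  bit 0 = 1: r = r^2 * 28 mod 31 = 1^2 * 28 = 1*28 = 28
  bit 1 = 1: r = r^2 * 28 mod 31 = 28^2 * 28 = 9*28 = 4
  bit 2 = 0: r = r^2 mod 31 = 4^2 = 16
  bit 3 = 1: r = r^2 * 28 mod 31 = 16^2 * 28 = 8*28 = 7
  bit 4 = 0: r = r^2 mod 31 = 7^2 = 18
  -> s = B^a = 18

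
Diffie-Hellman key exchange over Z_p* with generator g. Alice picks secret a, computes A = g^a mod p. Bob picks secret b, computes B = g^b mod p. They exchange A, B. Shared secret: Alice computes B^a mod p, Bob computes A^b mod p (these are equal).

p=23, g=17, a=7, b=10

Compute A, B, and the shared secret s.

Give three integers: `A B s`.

Answer: 20 4 8

Derivation:
A = 17^7 mod 23  (bits of 7 = 111)
  bit 0 = 1: r = r^2 * 17 mod 23 = 1^2 * 17 = 1*17 = 17
  bit 1 = 1: r = r^2 * 17 mod 23 = 17^2 * 17 = 13*17 = 14
  bit 2 = 1: r = r^2 * 17 mod 23 = 14^2 * 17 = 12*17 = 20
  -> A = 20
B = 17^10 mod 23  (bits of 10 = 1010)
  bit 0 = 1: r = r^2 * 17 mod 23 = 1^2 * 17 = 1*17 = 17
  bit 1 = 0: r = r^2 mod 23 = 17^2 = 13
  bit 2 = 1: r = r^2 * 17 mod 23 = 13^2 * 17 = 8*17 = 21
  bit 3 = 0: r = r^2 mod 23 = 21^2 = 4
  -> B = 4
s = B^a = 4^7 mod 23  (bits of 7 = 111)
  bit 0 = 1: r = r^2 * 4 mod 23 = 1^2 * 4 = 1*4 = 4
  bit 1 = 1: r = r^2 * 4 mod 23 = 4^2 * 4 = 16*4 = 18
  bit 2 = 1: r = r^2 * 4 mod 23 = 18^2 * 4 = 2*4 = 8
  -> s = B^a = 8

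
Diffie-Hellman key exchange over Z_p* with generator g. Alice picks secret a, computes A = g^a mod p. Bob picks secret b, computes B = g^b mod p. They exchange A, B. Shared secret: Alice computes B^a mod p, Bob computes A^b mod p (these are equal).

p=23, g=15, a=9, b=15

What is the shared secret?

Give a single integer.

A = 15^9 mod 23  (bits of 9 = 1001)
  bit 0 = 1: r = r^2 * 15 mod 23 = 1^2 * 15 = 1*15 = 15
  bit 1 = 0: r = r^2 mod 23 = 15^2 = 18
  bit 2 = 0: r = r^2 mod 23 = 18^2 = 2
  bit 3 = 1: r = r^2 * 15 mod 23 = 2^2 * 15 = 4*15 = 14
  -> A = 14
B = 15^15 mod 23  (bits of 15 = 1111)
  bit 0 = 1: r = r^2 * 15 mod 23 = 1^2 * 15 = 1*15 = 15
  bit 1 = 1: r = r^2 * 15 mod 23 = 15^2 * 15 = 18*15 = 17
  bit 2 = 1: r = r^2 * 15 mod 23 = 17^2 * 15 = 13*15 = 11
  bit 3 = 1: r = r^2 * 15 mod 23 = 11^2 * 15 = 6*15 = 21
  -> B = 21
s = B^a = 21^9 mod 23  (bits of 9 = 1001)
  bit 0 = 1: r = r^2 * 21 mod 23 = 1^2 * 21 = 1*21 = 21
  bit 1 = 0: r = r^2 mod 23 = 21^2 = 4
  bit 2 = 0: r = r^2 mod 23 = 4^2 = 16
  bit 3 = 1: r = r^2 * 21 mod 23 = 16^2 * 21 = 3*21 = 17
  -> s = B^a = 17

Answer: 17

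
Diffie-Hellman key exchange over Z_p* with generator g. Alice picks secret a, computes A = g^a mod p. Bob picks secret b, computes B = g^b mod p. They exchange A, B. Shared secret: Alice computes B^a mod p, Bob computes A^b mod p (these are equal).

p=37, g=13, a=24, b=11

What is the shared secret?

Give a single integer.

Answer: 10

Derivation:
A = 13^24 mod 37  (bits of 24 = 11000)
  bit 0 = 1: r = r^2 * 13 mod 37 = 1^2 * 13 = 1*13 = 13
  bit 1 = 1: r = r^2 * 13 mod 37 = 13^2 * 13 = 21*13 = 14
  bit 2 = 0: r = r^2 mod 37 = 14^2 = 11
  bit 3 = 0: r = r^2 mod 37 = 11^2 = 10
  bit 4 = 0: r = r^2 mod 37 = 10^2 = 26
  -> A = 26
B = 13^11 mod 37  (bits of 11 = 1011)
  bit 0 = 1: r = r^2 * 13 mod 37 = 1^2 * 13 = 1*13 = 13
  bit 1 = 0: r = r^2 mod 37 = 13^2 = 21
  bit 2 = 1: r = r^2 * 13 mod 37 = 21^2 * 13 = 34*13 = 35
  bit 3 = 1: r = r^2 * 13 mod 37 = 35^2 * 13 = 4*13 = 15
  -> B = 15
s = B^a = 15^24 mod 37  (bits of 24 = 11000)
  bit 0 = 1: r = r^2 * 15 mod 37 = 1^2 * 15 = 1*15 = 15
  bit 1 = 1: r = r^2 * 15 mod 37 = 15^2 * 15 = 3*15 = 8
  bit 2 = 0: r = r^2 mod 37 = 8^2 = 27
  bit 3 = 0: r = r^2 mod 37 = 27^2 = 26
  bit 4 = 0: r = r^2 mod 37 = 26^2 = 10
  -> s = B^a = 10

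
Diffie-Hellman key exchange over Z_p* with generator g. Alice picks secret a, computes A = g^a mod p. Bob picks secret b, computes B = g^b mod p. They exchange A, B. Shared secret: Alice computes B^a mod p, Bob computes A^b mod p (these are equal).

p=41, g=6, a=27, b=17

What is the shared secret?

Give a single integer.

A = 6^27 mod 41  (bits of 27 = 11011)
  bit 0 = 1: r = r^2 * 6 mod 41 = 1^2 * 6 = 1*6 = 6
  bit 1 = 1: r = r^2 * 6 mod 41 = 6^2 * 6 = 36*6 = 11
  bit 2 = 0: r = r^2 mod 41 = 11^2 = 39
  bit 3 = 1: r = r^2 * 6 mod 41 = 39^2 * 6 = 4*6 = 24
  bit 4 = 1: r = r^2 * 6 mod 41 = 24^2 * 6 = 2*6 = 12
  -> A = 12
B = 6^17 mod 41  (bits of 17 = 10001)
  bit 0 = 1: r = r^2 * 6 mod 41 = 1^2 * 6 = 1*6 = 6
  bit 1 = 0: r = r^2 mod 41 = 6^2 = 36
  bit 2 = 0: r = r^2 mod 41 = 36^2 = 25
  bit 3 = 0: r = r^2 mod 41 = 25^2 = 10
  bit 4 = 1: r = r^2 * 6 mod 41 = 10^2 * 6 = 18*6 = 26
  -> B = 26
s = B^a = 26^27 mod 41  (bits of 27 = 11011)
  bit 0 = 1: r = r^2 * 26 mod 41 = 1^2 * 26 = 1*26 = 26
  bit 1 = 1: r = r^2 * 26 mod 41 = 26^2 * 26 = 20*26 = 28
  bit 2 = 0: r = r^2 mod 41 = 28^2 = 5
  bit 3 = 1: r = r^2 * 26 mod 41 = 5^2 * 26 = 25*26 = 35
  bit 4 = 1: r = r^2 * 26 mod 41 = 35^2 * 26 = 36*26 = 34
  -> s = B^a = 34

Answer: 34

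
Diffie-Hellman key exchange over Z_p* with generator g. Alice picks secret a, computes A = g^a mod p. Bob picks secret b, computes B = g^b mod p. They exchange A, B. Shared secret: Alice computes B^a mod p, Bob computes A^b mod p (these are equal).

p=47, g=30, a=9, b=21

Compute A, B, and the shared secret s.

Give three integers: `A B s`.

Answer: 26 20 13

Derivation:
A = 30^9 mod 47  (bits of 9 = 1001)
  bit 0 = 1: r = r^2 * 30 mod 47 = 1^2 * 30 = 1*30 = 30
  bit 1 = 0: r = r^2 mod 47 = 30^2 = 7
  bit 2 = 0: r = r^2 mod 47 = 7^2 = 2
  bit 3 = 1: r = r^2 * 30 mod 47 = 2^2 * 30 = 4*30 = 26
  -> A = 26
B = 30^21 mod 47  (bits of 21 = 10101)
  bit 0 = 1: r = r^2 * 30 mod 47 = 1^2 * 30 = 1*30 = 30
  bit 1 = 0: r = r^2 mod 47 = 30^2 = 7
  bit 2 = 1: r = r^2 * 30 mod 47 = 7^2 * 30 = 2*30 = 13
  bit 3 = 0: r = r^2 mod 47 = 13^2 = 28
  bit 4 = 1: r = r^2 * 30 mod 47 = 28^2 * 30 = 32*30 = 20
  -> B = 20
s = B^a = 20^9 mod 47  (bits of 9 = 1001)
  bit 0 = 1: r = r^2 * 20 mod 47 = 1^2 * 20 = 1*20 = 20
  bit 1 = 0: r = r^2 mod 47 = 20^2 = 24
  bit 2 = 0: r = r^2 mod 47 = 24^2 = 12
  bit 3 = 1: r = r^2 * 20 mod 47 = 12^2 * 20 = 3*20 = 13
  -> s = B^a = 13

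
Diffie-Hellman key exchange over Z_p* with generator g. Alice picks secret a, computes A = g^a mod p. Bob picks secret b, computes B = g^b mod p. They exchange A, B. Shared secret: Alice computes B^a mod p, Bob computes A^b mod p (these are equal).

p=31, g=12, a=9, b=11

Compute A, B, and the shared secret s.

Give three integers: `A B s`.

Answer: 15 21 15

Derivation:
A = 12^9 mod 31  (bits of 9 = 1001)
  bit 0 = 1: r = r^2 * 12 mod 31 = 1^2 * 12 = 1*12 = 12
  bit 1 = 0: r = r^2 mod 31 = 12^2 = 20
  bit 2 = 0: r = r^2 mod 31 = 20^2 = 28
  bit 3 = 1: r = r^2 * 12 mod 31 = 28^2 * 12 = 9*12 = 15
  -> A = 15
B = 12^11 mod 31  (bits of 11 = 1011)
  bit 0 = 1: r = r^2 * 12 mod 31 = 1^2 * 12 = 1*12 = 12
  bit 1 = 0: r = r^2 mod 31 = 12^2 = 20
  bit 2 = 1: r = r^2 * 12 mod 31 = 20^2 * 12 = 28*12 = 26
  bit 3 = 1: r = r^2 * 12 mod 31 = 26^2 * 12 = 25*12 = 21
  -> B = 21
s = B^a = 21^9 mod 31  (bits of 9 = 1001)
  bit 0 = 1: r = r^2 * 21 mod 31 = 1^2 * 21 = 1*21 = 21
  bit 1 = 0: r = r^2 mod 31 = 21^2 = 7
  bit 2 = 0: r = r^2 mod 31 = 7^2 = 18
  bit 3 = 1: r = r^2 * 21 mod 31 = 18^2 * 21 = 14*21 = 15
  -> s = B^a = 15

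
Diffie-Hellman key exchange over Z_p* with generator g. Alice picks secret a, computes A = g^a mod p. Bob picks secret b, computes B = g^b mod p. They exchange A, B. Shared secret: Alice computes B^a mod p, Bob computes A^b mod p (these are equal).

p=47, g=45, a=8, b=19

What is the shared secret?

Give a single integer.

Answer: 28

Derivation:
A = 45^8 mod 47  (bits of 8 = 1000)
  bit 0 = 1: r = r^2 * 45 mod 47 = 1^2 * 45 = 1*45 = 45
  bit 1 = 0: r = r^2 mod 47 = 45^2 = 4
  bit 2 = 0: r = r^2 mod 47 = 4^2 = 16
  bit 3 = 0: r = r^2 mod 47 = 16^2 = 21
  -> A = 21
B = 45^19 mod 47  (bits of 19 = 10011)
  bit 0 = 1: r = r^2 * 45 mod 47 = 1^2 * 45 = 1*45 = 45
  bit 1 = 0: r = r^2 mod 47 = 45^2 = 4
  bit 2 = 0: r = r^2 mod 47 = 4^2 = 16
  bit 3 = 1: r = r^2 * 45 mod 47 = 16^2 * 45 = 21*45 = 5
  bit 4 = 1: r = r^2 * 45 mod 47 = 5^2 * 45 = 25*45 = 44
  -> B = 44
s = B^a = 44^8 mod 47  (bits of 8 = 1000)
  bit 0 = 1: r = r^2 * 44 mod 47 = 1^2 * 44 = 1*44 = 44
  bit 1 = 0: r = r^2 mod 47 = 44^2 = 9
  bit 2 = 0: r = r^2 mod 47 = 9^2 = 34
  bit 3 = 0: r = r^2 mod 47 = 34^2 = 28
  -> s = B^a = 28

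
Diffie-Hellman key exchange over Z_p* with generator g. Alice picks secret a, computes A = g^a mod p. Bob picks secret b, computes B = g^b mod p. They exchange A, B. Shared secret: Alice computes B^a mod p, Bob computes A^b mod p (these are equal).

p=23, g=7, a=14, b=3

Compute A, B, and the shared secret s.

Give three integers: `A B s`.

Answer: 2 21 8

Derivation:
A = 7^14 mod 23  (bits of 14 = 1110)
  bit 0 = 1: r = r^2 * 7 mod 23 = 1^2 * 7 = 1*7 = 7
  bit 1 = 1: r = r^2 * 7 mod 23 = 7^2 * 7 = 3*7 = 21
  bit 2 = 1: r = r^2 * 7 mod 23 = 21^2 * 7 = 4*7 = 5
  bit 3 = 0: r = r^2 mod 23 = 5^2 = 2
  -> A = 2
B = 7^3 mod 23  (bits of 3 = 11)
  bit 0 = 1: r = r^2 * 7 mod 23 = 1^2 * 7 = 1*7 = 7
  bit 1 = 1: r = r^2 * 7 mod 23 = 7^2 * 7 = 3*7 = 21
  -> B = 21
s = B^a = 21^14 mod 23  (bits of 14 = 1110)
  bit 0 = 1: r = r^2 * 21 mod 23 = 1^2 * 21 = 1*21 = 21
  bit 1 = 1: r = r^2 * 21 mod 23 = 21^2 * 21 = 4*21 = 15
  bit 2 = 1: r = r^2 * 21 mod 23 = 15^2 * 21 = 18*21 = 10
  bit 3 = 0: r = r^2 mod 23 = 10^2 = 8
  -> s = B^a = 8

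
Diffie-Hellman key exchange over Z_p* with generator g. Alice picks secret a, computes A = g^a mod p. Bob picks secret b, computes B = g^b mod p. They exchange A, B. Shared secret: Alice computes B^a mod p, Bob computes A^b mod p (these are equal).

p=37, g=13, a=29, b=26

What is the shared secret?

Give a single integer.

A = 13^29 mod 37  (bits of 29 = 11101)
  bit 0 = 1: r = r^2 * 13 mod 37 = 1^2 * 13 = 1*13 = 13
  bit 1 = 1: r = r^2 * 13 mod 37 = 13^2 * 13 = 21*13 = 14
  bit 2 = 1: r = r^2 * 13 mod 37 = 14^2 * 13 = 11*13 = 32
  bit 3 = 0: r = r^2 mod 37 = 32^2 = 25
  bit 4 = 1: r = r^2 * 13 mod 37 = 25^2 * 13 = 33*13 = 22
  -> A = 22
B = 13^26 mod 37  (bits of 26 = 11010)
  bit 0 = 1: r = r^2 * 13 mod 37 = 1^2 * 13 = 1*13 = 13
  bit 1 = 1: r = r^2 * 13 mod 37 = 13^2 * 13 = 21*13 = 14
  bit 2 = 0: r = r^2 mod 37 = 14^2 = 11
  bit 3 = 1: r = r^2 * 13 mod 37 = 11^2 * 13 = 10*13 = 19
  bit 4 = 0: r = r^2 mod 37 = 19^2 = 28
  -> B = 28
s = B^a = 28^29 mod 37  (bits of 29 = 11101)
  bit 0 = 1: r = r^2 * 28 mod 37 = 1^2 * 28 = 1*28 = 28
  bit 1 = 1: r = r^2 * 28 mod 37 = 28^2 * 28 = 7*28 = 11
  bit 2 = 1: r = r^2 * 28 mod 37 = 11^2 * 28 = 10*28 = 21
  bit 3 = 0: r = r^2 mod 37 = 21^2 = 34
  bit 4 = 1: r = r^2 * 28 mod 37 = 34^2 * 28 = 9*28 = 30
  -> s = B^a = 30

Answer: 30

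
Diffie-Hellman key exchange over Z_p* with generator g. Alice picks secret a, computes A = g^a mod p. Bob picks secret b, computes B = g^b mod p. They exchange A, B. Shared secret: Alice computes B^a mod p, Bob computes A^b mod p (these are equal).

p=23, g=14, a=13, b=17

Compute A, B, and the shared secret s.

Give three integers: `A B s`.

A = 14^13 mod 23  (bits of 13 = 1101)
  bit 0 = 1: r = r^2 * 14 mod 23 = 1^2 * 14 = 1*14 = 14
  bit 1 = 1: r = r^2 * 14 mod 23 = 14^2 * 14 = 12*14 = 7
  bit 2 = 0: r = r^2 mod 23 = 7^2 = 3
  bit 3 = 1: r = r^2 * 14 mod 23 = 3^2 * 14 = 9*14 = 11
  -> A = 11
B = 14^17 mod 23  (bits of 17 = 10001)
  bit 0 = 1: r = r^2 * 14 mod 23 = 1^2 * 14 = 1*14 = 14
  bit 1 = 0: r = r^2 mod 23 = 14^2 = 12
  bit 2 = 0: r = r^2 mod 23 = 12^2 = 6
  bit 3 = 0: r = r^2 mod 23 = 6^2 = 13
  bit 4 = 1: r = r^2 * 14 mod 23 = 13^2 * 14 = 8*14 = 20
  -> B = 20
s = B^a = 20^13 mod 23  (bits of 13 = 1101)
  bit 0 = 1: r = r^2 * 20 mod 23 = 1^2 * 20 = 1*20 = 20
  bit 1 = 1: r = r^2 * 20 mod 23 = 20^2 * 20 = 9*20 = 19
  bit 2 = 0: r = r^2 mod 23 = 19^2 = 16
  bit 3 = 1: r = r^2 * 20 mod 23 = 16^2 * 20 = 3*20 = 14
  -> s = B^a = 14

Answer: 11 20 14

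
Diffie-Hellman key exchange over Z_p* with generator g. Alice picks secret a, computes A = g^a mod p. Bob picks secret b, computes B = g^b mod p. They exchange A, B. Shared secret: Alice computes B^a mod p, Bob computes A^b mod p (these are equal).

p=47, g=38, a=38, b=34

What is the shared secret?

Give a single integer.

A = 38^38 mod 47  (bits of 38 = 100110)
  bit 0 = 1: r = r^2 * 38 mod 47 = 1^2 * 38 = 1*38 = 38
  bit 1 = 0: r = r^2 mod 47 = 38^2 = 34
  bit 2 = 0: r = r^2 mod 47 = 34^2 = 28
  bit 3 = 1: r = r^2 * 38 mod 47 = 28^2 * 38 = 32*38 = 41
  bit 4 = 1: r = r^2 * 38 mod 47 = 41^2 * 38 = 36*38 = 5
  bit 5 = 0: r = r^2 mod 47 = 5^2 = 25
  -> A = 25
B = 38^34 mod 47  (bits of 34 = 100010)
  bit 0 = 1: r = r^2 * 38 mod 47 = 1^2 * 38 = 1*38 = 38
  bit 1 = 0: r = r^2 mod 47 = 38^2 = 34
  bit 2 = 0: r = r^2 mod 47 = 34^2 = 28
  bit 3 = 0: r = r^2 mod 47 = 28^2 = 32
  bit 4 = 1: r = r^2 * 38 mod 47 = 32^2 * 38 = 37*38 = 43
  bit 5 = 0: r = r^2 mod 47 = 43^2 = 16
  -> B = 16
s = B^a = 16^38 mod 47  (bits of 38 = 100110)
  bit 0 = 1: r = r^2 * 16 mod 47 = 1^2 * 16 = 1*16 = 16
  bit 1 = 0: r = r^2 mod 47 = 16^2 = 21
  bit 2 = 0: r = r^2 mod 47 = 21^2 = 18
  bit 3 = 1: r = r^2 * 16 mod 47 = 18^2 * 16 = 42*16 = 14
  bit 4 = 1: r = r^2 * 16 mod 47 = 14^2 * 16 = 8*16 = 34
  bit 5 = 0: r = r^2 mod 47 = 34^2 = 28
  -> s = B^a = 28

Answer: 28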